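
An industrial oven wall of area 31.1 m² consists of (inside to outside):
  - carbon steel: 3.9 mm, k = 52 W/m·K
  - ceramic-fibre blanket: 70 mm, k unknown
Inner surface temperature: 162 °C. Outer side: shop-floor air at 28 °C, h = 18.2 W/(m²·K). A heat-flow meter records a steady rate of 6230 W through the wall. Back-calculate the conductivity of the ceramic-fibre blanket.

Treating each layer as a thermal resistance in series:
R_carbon steel = L/(kA) = 0.0039/(52×31.1) = 2.412×10^-6 K/W
R_outer film = 1/(h_o·A) = 1/(18.2×31.1) = 0.001767 K/W
Sum of known resistances R_other = 0.001769 K/W
Total R = ΔT/Q = 134/6230 = 0.02151 K/W
R_ceramic-fibre blanket = R_total − R_other = 0.01974 K/W
k = L/(R·A) = 0.07/(0.01974×31.1)

k ≈ 0.114 W/(m·K)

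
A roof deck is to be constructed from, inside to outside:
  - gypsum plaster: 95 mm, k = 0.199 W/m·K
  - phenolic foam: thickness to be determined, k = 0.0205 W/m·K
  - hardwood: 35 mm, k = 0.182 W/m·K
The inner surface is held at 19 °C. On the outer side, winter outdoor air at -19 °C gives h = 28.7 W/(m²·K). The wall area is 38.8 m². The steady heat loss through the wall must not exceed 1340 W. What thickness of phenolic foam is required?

L ≈ 8.11 mm

Model the wall as resistances in series:
R_gypsum plaster = L/(kA) = 0.095/(0.199×38.8) = 0.0123 K/W
R_hardwood = L/(kA) = 0.035/(0.182×38.8) = 0.004956 K/W
R_outer film = 1/(h_o·A) = 1/(28.7×38.8) = 8.98×10^-4 K/W
Sum of the known resistances R_other = 0.01816 K/W
Required total resistance R_tot = ΔT/Q_allow = 38/1340 = 0.02836 K/W
R_phenolic foam = R_tot − R_other = 0.0102 K/W
L = R·k·A = 0.0102×0.0205×38.8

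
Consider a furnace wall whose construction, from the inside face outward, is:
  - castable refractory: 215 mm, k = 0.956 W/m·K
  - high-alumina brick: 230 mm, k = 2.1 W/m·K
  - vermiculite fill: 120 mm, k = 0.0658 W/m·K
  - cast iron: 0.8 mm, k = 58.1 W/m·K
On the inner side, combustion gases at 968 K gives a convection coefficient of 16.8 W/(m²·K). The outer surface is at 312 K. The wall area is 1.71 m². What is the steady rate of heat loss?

Using the resistance-network approach (series):
R_inner film = 1/(h_i·A) = 1/(16.8×1.71) = 0.03481 K/W
R_castable refractory = L/(kA) = 0.215/(0.956×1.71) = 0.1315 K/W
R_high-alumina brick = L/(kA) = 0.23/(2.1×1.71) = 0.06405 K/W
R_vermiculite fill = L/(kA) = 0.12/(0.0658×1.71) = 1.066 K/W
R_cast iron = L/(kA) = 0.0008/(58.1×1.71) = 8.052×10^-6 K/W
R_total = 1.297 K/W
Q = ΔT / R_total = 656 / 1.297

Q ≈ 506 W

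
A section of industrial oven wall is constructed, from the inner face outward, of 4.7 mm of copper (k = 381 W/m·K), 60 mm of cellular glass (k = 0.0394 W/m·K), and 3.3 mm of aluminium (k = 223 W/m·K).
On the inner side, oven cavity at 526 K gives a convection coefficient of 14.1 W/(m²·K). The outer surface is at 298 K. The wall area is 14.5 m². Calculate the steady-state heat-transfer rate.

Treating each layer as a thermal resistance in series:
R_inner film = 1/(h_i·A) = 1/(14.1×14.5) = 0.004891 K/W
R_copper = L/(kA) = 0.0047/(381×14.5) = 8.508×10^-7 K/W
R_cellular glass = L/(kA) = 0.06/(0.0394×14.5) = 0.105 K/W
R_aluminium = L/(kA) = 0.0033/(223×14.5) = 1.021×10^-6 K/W
R_total = 0.1099 K/W
Q = ΔT / R_total = 228 / 0.1099

Q ≈ 2070 W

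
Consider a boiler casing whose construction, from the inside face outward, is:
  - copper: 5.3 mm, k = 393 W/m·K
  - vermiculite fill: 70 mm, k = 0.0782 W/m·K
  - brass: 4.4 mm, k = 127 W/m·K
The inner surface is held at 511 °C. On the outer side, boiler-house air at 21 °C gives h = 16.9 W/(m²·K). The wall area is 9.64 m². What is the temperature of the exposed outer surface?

Using the resistance-network approach (series):
R_copper = L/(kA) = 0.0053/(393×9.64) = 1.399×10^-6 K/W
R_vermiculite fill = L/(kA) = 0.07/(0.0782×9.64) = 0.09286 K/W
R_brass = L/(kA) = 0.0044/(127×9.64) = 3.594×10^-6 K/W
R_outer film = 1/(h_o·A) = 1/(16.9×9.64) = 0.006138 K/W
R_total = 0.099 K/W;  Q = ΔT/R_total = 490/0.099 = 4949 W
T_interface = T_inner − Q·ΣR(inner→interface) = 511 − 4950×0.09286

T ≈ 51.4 °C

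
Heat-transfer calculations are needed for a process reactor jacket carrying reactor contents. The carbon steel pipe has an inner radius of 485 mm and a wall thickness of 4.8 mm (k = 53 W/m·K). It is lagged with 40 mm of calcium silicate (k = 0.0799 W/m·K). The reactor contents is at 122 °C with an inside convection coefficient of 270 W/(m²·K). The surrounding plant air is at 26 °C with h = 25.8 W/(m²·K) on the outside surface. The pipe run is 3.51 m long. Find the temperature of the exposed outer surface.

T ≈ 32.6 °C

Cylindrical conduction, so R = ln(r₂/r₁)/(2πkL) per layer, in series:
R_inner film = 1/(h_i·2πr₁L) = 1/(270×2π×0.485×3.51) = 3.463×10^-4 K/W
R_carbon steel pipe wall = ln(489.8/485)/(2π×53×3.51) = 8.426×10^-6 K/W
R_calcium silicate = ln(529.8/489.8)/(2π×0.0799×3.51) = 0.04455 K/W
R_outer film = 1/(h_o·2πr_oL) = 1/(25.8×2π×0.5298×3.51) = 0.003317 K/W
R_total = 0.04822 K/W
Q = ΔT/R_total = 96/0.04822
Q = 1990 W
T_interface = T_inner − Q·ΣR(inner→interface) = 122 − 1990×0.0449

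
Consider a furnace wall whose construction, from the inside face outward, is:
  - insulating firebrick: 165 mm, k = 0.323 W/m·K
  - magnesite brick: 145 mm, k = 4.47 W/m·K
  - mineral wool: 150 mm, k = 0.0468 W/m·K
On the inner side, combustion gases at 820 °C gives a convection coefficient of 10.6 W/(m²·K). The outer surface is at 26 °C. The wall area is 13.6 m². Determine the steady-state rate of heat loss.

Thermal resistances in series:
R_inner film = 1/(h_i·A) = 1/(10.6×13.6) = 0.006937 K/W
R_insulating firebrick = L/(kA) = 0.165/(0.323×13.6) = 0.03756 K/W
R_magnesite brick = L/(kA) = 0.145/(4.47×13.6) = 0.002385 K/W
R_mineral wool = L/(kA) = 0.15/(0.0468×13.6) = 0.2357 K/W
R_total = 0.2826 K/W
Q = ΔT / R_total = 794 / 0.2826

Q ≈ 2810 W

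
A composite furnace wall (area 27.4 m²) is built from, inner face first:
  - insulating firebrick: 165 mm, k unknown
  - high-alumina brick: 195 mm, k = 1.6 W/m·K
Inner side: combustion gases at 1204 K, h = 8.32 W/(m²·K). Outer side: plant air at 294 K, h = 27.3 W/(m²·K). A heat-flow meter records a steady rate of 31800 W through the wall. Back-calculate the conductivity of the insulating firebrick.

k ≈ 0.326 W/(m·K)

Using the resistance-network approach (series):
R_inner film = 1/(h_i·A) = 1/(8.32×27.4) = 0.004387 K/W
R_high-alumina brick = L/(kA) = 0.195/(1.6×27.4) = 0.004448 K/W
R_outer film = 1/(h_o·A) = 1/(27.3×27.4) = 0.001337 K/W
Sum of known resistances R_other = 0.01017 K/W
Total R = ΔT/Q = 910/31800 = 0.02862 K/W
R_insulating firebrick = R_total − R_other = 0.01844 K/W
k = L/(R·A) = 0.165/(0.01844×27.4)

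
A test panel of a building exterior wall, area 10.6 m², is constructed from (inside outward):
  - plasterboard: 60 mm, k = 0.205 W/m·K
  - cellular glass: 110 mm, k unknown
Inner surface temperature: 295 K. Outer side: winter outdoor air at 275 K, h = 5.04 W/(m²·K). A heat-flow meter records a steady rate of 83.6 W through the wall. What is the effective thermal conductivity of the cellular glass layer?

Using the resistance-network approach (series):
R_plasterboard = L/(kA) = 0.06/(0.205×10.6) = 0.02761 K/W
R_outer film = 1/(h_o·A) = 1/(5.04×10.6) = 0.01872 K/W
Sum of known resistances R_other = 0.04633 K/W
Total R = ΔT/Q = 20/83.6 = 0.2392 K/W
R_cellular glass = R_total − R_other = 0.1929 K/W
k = L/(R·A) = 0.11/(0.1929×10.6)

k ≈ 0.0538 W/(m·K)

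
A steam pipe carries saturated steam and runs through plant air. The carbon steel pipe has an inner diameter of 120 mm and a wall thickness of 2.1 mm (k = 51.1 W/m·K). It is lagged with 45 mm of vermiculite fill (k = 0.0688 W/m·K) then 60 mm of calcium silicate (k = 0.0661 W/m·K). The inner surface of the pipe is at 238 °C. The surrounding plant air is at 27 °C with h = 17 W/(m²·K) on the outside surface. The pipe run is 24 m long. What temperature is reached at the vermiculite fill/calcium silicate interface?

For a radial system each layer contributes R = ln(r_out/r_in)/(2πkL); films add R = 1/(hA).
R_carbon steel pipe wall = ln(62.1/60)/(2π×51.1×24) = 4.464×10^-6 K/W
R_vermiculite fill = ln(107.1/62.1)/(2π×0.0688×24) = 0.05253 K/W
R_calcium silicate = ln(167.1/107.1)/(2π×0.0661×24) = 0.04463 K/W
R_outer film = 1/(h_o·2πr_oL) = 1/(17×2π×0.1671×24) = 0.002334 K/W
R_total = 0.0995 K/W
Q = ΔT/R_total = 211/0.0995
Q = 2120 W
T_interface = T_inner − Q·ΣR(inner→interface) = 238 − 2120×0.05254

T ≈ 127 °C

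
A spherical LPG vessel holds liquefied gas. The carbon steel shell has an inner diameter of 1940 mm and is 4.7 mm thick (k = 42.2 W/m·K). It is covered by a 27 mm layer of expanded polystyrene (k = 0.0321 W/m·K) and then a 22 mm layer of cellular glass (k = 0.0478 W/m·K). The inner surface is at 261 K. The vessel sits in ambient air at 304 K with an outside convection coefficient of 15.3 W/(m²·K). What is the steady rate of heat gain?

Spherical conduction: R = (1/r_in − 1/r_out)/(4πk) per layer; series-sum.
R_carbon steel shell = (1/0.97 − 1/0.9747)/(4π×42.2) = 9.374×10^-6 K/W
R_expanded polystyrene = (1/0.9747 − 1/1.0017)/(4π×0.0321) = 0.06856 K/W
R_cellular glass = (1/1.0017 − 1/1.0237)/(4π×0.0478) = 0.03572 K/W
R_outer film = 1/(h·4πr_o²) = 1/(15.3×4π×1.0237²) = 0.004963 K/W
R_total = 0.1092 K/W
Q = ΔT/R_total = 43/0.1092

Q ≈ 394 W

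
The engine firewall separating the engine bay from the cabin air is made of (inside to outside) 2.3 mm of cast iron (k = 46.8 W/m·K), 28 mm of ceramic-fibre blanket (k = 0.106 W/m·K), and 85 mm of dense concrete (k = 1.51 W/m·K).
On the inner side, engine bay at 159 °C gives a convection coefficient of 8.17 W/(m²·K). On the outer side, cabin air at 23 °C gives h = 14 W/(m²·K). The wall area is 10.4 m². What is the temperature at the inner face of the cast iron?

T ≈ 127 °C

Thermal resistances in series:
R_inner film = 1/(h_i·A) = 1/(8.17×10.4) = 0.01177 K/W
R_cast iron = L/(kA) = 0.0023/(46.8×10.4) = 4.726×10^-6 K/W
R_ceramic-fibre blanket = L/(kA) = 0.028/(0.106×10.4) = 0.0254 K/W
R_dense concrete = L/(kA) = 0.085/(1.51×10.4) = 0.005413 K/W
R_outer film = 1/(h_o·A) = 1/(14×10.4) = 0.006868 K/W
R_total = 0.04945 K/W;  Q = ΔT/R_total = 136/0.04945 = 2750 W
T_interface = T_inner − Q·ΣR(inner→interface) = 159 − 2750×0.01177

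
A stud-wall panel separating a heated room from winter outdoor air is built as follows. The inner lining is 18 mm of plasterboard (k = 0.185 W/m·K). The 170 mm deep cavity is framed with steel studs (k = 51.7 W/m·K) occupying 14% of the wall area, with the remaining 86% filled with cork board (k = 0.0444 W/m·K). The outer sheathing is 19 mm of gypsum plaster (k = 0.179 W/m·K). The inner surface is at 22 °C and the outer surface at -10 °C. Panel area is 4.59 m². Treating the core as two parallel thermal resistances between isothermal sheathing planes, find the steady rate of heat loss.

Sheathing layers in series; stud and cavity paths in parallel between them.
R_inner = 0.018/(0.185×4.59) = 0.0212 K/W
R_stud  = 0.17/(51.7×0.14×4.59) = 0.005117 K/W
R_cav   = 0.17/(0.0444×0.86×4.59) = 0.97 K/W
1/R_core = 1/R_stud + 1/R_cav → R_core = 0.00509 K/W
R_outer = 0.019/(0.179×4.59) = 0.02313 K/W
R_total = 0.04941 K/W
Q = ΔT/R_total = 32/0.04941

Q ≈ 648 W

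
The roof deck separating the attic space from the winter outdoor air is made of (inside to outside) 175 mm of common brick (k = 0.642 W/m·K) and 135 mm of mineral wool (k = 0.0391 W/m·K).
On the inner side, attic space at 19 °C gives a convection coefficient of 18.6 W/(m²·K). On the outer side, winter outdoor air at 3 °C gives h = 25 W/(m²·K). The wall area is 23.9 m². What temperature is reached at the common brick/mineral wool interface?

Treating each layer as a thermal resistance in series:
R_inner film = 1/(h_i·A) = 1/(18.6×23.9) = 0.00225 K/W
R_common brick = L/(kA) = 0.175/(0.642×23.9) = 0.01141 K/W
R_mineral wool = L/(kA) = 0.135/(0.0391×23.9) = 0.1445 K/W
R_outer film = 1/(h_o·A) = 1/(25×23.9) = 0.001674 K/W
R_total = 0.1598 K/W;  Q = ΔT/R_total = 16/0.1598 = 100.1 W
T_interface = T_inner − Q·ΣR(inner→interface) = 19 − 100×0.01365

T ≈ 17.6 °C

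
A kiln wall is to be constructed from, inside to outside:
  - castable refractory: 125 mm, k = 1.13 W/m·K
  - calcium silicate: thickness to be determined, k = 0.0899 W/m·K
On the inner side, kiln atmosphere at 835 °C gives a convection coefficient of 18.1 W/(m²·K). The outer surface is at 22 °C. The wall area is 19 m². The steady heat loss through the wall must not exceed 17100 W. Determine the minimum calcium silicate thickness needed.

Model the wall as resistances in series:
R_inner film = 1/(h_i·A) = 1/(18.1×19) = 0.002908 K/W
R_castable refractory = L/(kA) = 0.125/(1.13×19) = 0.005822 K/W
Sum of the known resistances R_other = 0.00873 K/W
Required total resistance R_tot = ΔT/Q_allow = 813/17100 = 0.04754 K/W
R_calcium silicate = R_tot − R_other = 0.03881 K/W
L = R·k·A = 0.03881×0.0899×19

L ≈ 66.3 mm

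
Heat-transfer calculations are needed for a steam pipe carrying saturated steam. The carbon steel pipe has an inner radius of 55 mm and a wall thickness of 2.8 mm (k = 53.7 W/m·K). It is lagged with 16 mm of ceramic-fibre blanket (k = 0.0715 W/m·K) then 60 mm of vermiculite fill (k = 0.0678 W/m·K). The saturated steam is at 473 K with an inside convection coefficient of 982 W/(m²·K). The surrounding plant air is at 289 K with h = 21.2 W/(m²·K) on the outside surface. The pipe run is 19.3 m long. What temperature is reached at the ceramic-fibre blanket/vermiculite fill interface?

Radial resistances (cylindrical: R_cond = ln(r_o/r_i)/(2πkL), R_conv = 1/(h·2πrL)):
R_inner film = 1/(h_i·2πr₁L) = 1/(982×2π×0.055×19.3) = 1.527×10^-4 K/W
R_carbon steel pipe wall = ln(57.8/55)/(2π×53.7×19.3) = 7.625×10^-6 K/W
R_ceramic-fibre blanket = ln(73.8/57.8)/(2π×0.0715×19.3) = 0.02818 K/W
R_vermiculite fill = ln(133.8/73.8)/(2π×0.0678×19.3) = 0.07237 K/W
R_outer film = 1/(h_o·2πr_oL) = 1/(21.2×2π×0.1338×19.3) = 0.002907 K/W
R_total = 0.1036 K/W
Q = ΔT/R_total = 184/0.1036
Q = 1780 W
T_interface = T_inner − Q·ΣR(inner→interface) = 473 − 1780×0.02834

T ≈ 423 K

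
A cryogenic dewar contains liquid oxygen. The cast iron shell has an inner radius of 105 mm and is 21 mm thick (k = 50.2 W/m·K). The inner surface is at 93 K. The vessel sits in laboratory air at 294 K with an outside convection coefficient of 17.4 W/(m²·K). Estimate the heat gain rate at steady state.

Q ≈ 692 W

Radial (spherical) resistances in series:
R_cast iron shell = (1/0.105 − 1/0.126)/(4π×50.2) = 0.002516 K/W
R_outer film = 1/(h·4πr_o²) = 1/(17.4×4π×0.126²) = 0.2881 K/W
R_total = 0.2906 K/W
Q = ΔT/R_total = 201/0.2906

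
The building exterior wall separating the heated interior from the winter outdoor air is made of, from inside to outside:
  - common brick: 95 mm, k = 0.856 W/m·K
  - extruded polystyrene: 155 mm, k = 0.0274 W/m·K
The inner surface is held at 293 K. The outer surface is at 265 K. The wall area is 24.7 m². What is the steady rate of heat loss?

Q ≈ 120 W

Treating each layer as a thermal resistance in series:
R_common brick = L/(kA) = 0.095/(0.856×24.7) = 0.004493 K/W
R_extruded polystyrene = L/(kA) = 0.155/(0.0274×24.7) = 0.229 K/W
R_total = 0.2335 K/W
Q = ΔT / R_total = 28 / 0.2335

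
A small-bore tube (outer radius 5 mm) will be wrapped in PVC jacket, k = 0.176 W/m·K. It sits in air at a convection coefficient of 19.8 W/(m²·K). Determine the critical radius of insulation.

r_cr ≈ 8.89 mm

For a cylinder r_cr = k/h = 0.176/19.8
r_cr = 8.89 mm; since the bare radius (5 mm) is below r_cr, adding a thin layer of insulation will *increase* heat loss.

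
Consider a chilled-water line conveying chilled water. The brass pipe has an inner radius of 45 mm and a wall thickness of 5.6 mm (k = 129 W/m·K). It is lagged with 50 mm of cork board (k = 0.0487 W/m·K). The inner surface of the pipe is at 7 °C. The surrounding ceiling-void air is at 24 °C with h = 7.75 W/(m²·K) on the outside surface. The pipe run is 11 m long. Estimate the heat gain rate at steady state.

Q ≈ 76.3 W

Treating each annulus and film as a series resistance:
R_brass pipe wall = ln(50.6/45)/(2π×129×11) = 1.316×10^-5 K/W
R_cork board = ln(100.6/50.6)/(2π×0.0487×11) = 0.2042 K/W
R_outer film = 1/(h_o·2πr_oL) = 1/(7.75×2π×0.1006×11) = 0.01856 K/W
R_total = 0.2227 K/W
Q = ΔT/R_total = 17/0.2227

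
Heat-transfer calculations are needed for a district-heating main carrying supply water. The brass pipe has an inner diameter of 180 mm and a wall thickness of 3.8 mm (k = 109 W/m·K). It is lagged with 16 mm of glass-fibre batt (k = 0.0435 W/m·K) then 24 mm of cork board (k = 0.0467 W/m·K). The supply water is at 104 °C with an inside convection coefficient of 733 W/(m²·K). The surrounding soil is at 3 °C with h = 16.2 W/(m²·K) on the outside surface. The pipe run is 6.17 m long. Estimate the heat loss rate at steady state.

Q ≈ 470 W

Per-layer cylindrical resistances, series-summed:
R_inner film = 1/(h_i·2πr₁L) = 1/(733×2π×0.09×6.17) = 3.91×10^-4 K/W
R_brass pipe wall = ln(93.8/90)/(2π×109×6.17) = 9.787×10^-6 K/W
R_glass-fibre batt = ln(109.8/93.8)/(2π×0.0435×6.17) = 0.09339 K/W
R_cork board = ln(133.8/109.8)/(2π×0.0467×6.17) = 0.1092 K/W
R_outer film = 1/(h_o·2πr_oL) = 1/(16.2×2π×0.1338×6.17) = 0.0119 K/W
R_total = 0.2149 K/W
Q = ΔT/R_total = 101/0.2149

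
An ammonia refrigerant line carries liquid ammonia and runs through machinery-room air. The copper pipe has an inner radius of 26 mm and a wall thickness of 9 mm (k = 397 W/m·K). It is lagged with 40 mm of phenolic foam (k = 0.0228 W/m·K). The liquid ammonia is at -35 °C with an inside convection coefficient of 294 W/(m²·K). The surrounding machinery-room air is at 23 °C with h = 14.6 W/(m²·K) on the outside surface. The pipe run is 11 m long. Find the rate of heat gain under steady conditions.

Per-layer cylindrical resistances, series-summed:
R_inner film = 1/(h_i·2πr₁L) = 1/(294×2π×0.026×11) = 0.001893 K/W
R_copper pipe wall = ln(35/26)/(2π×397×11) = 1.083×10^-5 K/W
R_phenolic foam = ln(75/35)/(2π×0.0228×11) = 0.4836 K/W
R_outer film = 1/(h_o·2πr_oL) = 1/(14.6×2π×0.075×11) = 0.01321 K/W
R_total = 0.4988 K/W
Q = ΔT/R_total = 58/0.4988

Q ≈ 116 W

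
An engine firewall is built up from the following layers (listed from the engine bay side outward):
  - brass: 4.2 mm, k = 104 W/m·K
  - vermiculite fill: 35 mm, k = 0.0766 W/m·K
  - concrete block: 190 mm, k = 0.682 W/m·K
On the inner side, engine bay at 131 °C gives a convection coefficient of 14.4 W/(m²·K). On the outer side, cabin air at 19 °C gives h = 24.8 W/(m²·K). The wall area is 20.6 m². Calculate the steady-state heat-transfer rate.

Using the resistance-network approach (series):
R_inner film = 1/(h_i·A) = 1/(14.4×20.6) = 0.003371 K/W
R_brass = L/(kA) = 0.0042/(104×20.6) = 1.96×10^-6 K/W
R_vermiculite fill = L/(kA) = 0.035/(0.0766×20.6) = 0.02218 K/W
R_concrete block = L/(kA) = 0.19/(0.682×20.6) = 0.01352 K/W
R_outer film = 1/(h_o·A) = 1/(24.8×20.6) = 0.001957 K/W
R_total = 0.04103 K/W
Q = ΔT / R_total = 112 / 0.04103

Q ≈ 2730 W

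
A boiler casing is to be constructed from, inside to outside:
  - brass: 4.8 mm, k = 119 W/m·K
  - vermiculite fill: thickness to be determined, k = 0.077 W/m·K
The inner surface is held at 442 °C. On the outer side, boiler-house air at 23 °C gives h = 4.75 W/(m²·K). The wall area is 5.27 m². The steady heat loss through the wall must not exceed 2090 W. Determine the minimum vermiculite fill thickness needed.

Series thermal resistances:
R_brass = L/(kA) = 0.0048/(119×5.27) = 7.654×10^-6 K/W
R_outer film = 1/(h_o·A) = 1/(4.75×5.27) = 0.03995 K/W
Sum of the known resistances R_other = 0.03996 K/W
Required total resistance R_tot = ΔT/Q_allow = 419/2090 = 0.2005 K/W
R_vermiculite fill = R_tot − R_other = 0.1605 K/W
L = R·k·A = 0.1605×0.077×5.27

L ≈ 65.1 mm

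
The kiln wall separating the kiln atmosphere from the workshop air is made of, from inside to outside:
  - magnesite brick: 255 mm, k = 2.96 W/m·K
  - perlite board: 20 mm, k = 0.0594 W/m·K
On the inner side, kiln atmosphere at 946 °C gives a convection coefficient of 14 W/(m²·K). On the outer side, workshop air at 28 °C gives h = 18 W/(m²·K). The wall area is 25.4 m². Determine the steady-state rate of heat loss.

Q ≈ 42400 W

Thermal resistances in series:
R_inner film = 1/(h_i·A) = 1/(14×25.4) = 0.002812 K/W
R_magnesite brick = L/(kA) = 0.255/(2.96×25.4) = 0.003392 K/W
R_perlite board = L/(kA) = 0.02/(0.0594×25.4) = 0.01326 K/W
R_outer film = 1/(h_o·A) = 1/(18×25.4) = 0.002187 K/W
R_total = 0.02165 K/W
Q = ΔT / R_total = 918 / 0.02165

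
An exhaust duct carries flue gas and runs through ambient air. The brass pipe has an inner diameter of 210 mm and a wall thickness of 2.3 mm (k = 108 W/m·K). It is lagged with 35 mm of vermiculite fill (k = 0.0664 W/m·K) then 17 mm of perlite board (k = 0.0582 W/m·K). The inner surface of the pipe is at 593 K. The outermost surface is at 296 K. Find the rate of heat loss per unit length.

For a radial system each layer contributes R = ln(r_out/r_in)/(2πkL); films add R = 1/(hA).
R_brass pipe wall = ln(107.3/105)/(2π×108×1) = 3.193×10^-5 K/W
R_vermiculite fill = ln(142.3/107.3)/(2π×0.0664×1) = 0.6767 K/W
R_perlite board = ln(159.3/142.3)/(2π×0.0582×1) = 0.3086 K/W
R_total = 0.9853 K/W
Q = ΔT/R_total = 297/0.9853

q′ ≈ 301 W/m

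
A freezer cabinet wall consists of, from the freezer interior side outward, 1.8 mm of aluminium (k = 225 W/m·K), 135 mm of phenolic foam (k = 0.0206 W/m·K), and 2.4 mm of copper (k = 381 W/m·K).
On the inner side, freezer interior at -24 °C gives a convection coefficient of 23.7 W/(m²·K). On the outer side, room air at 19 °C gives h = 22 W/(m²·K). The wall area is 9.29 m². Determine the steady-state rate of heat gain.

Series thermal resistances:
R_inner film = 1/(h_i·A) = 1/(23.7×9.29) = 0.004542 K/W
R_aluminium = L/(kA) = 0.0018/(225×9.29) = 8.611×10^-7 K/W
R_phenolic foam = L/(kA) = 0.135/(0.0206×9.29) = 0.7054 K/W
R_copper = L/(kA) = 0.0024/(381×9.29) = 6.781×10^-7 K/W
R_outer film = 1/(h_o·A) = 1/(22×9.29) = 0.004893 K/W
R_total = 0.7149 K/W
Q = ΔT / R_total = 43 / 0.7149

Q ≈ 60.2 W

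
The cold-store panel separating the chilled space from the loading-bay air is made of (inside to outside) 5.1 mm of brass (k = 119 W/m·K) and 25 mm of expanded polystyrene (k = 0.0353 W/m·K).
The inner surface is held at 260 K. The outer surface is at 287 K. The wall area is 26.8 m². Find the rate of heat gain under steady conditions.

Q ≈ 1020 W

Using the resistance-network approach (series):
R_brass = L/(kA) = 0.0051/(119×26.8) = 1.599×10^-6 K/W
R_expanded polystyrene = L/(kA) = 0.025/(0.0353×26.8) = 0.02643 K/W
R_total = 0.02643 K/W
Q = ΔT / R_total = 27 / 0.02643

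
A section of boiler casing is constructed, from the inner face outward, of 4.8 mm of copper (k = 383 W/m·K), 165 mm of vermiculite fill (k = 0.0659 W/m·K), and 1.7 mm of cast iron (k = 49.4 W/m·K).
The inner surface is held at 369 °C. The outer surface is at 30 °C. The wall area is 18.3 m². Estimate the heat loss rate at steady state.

Thermal resistances in series:
R_copper = L/(kA) = 0.0048/(383×18.3) = 6.848×10^-7 K/W
R_vermiculite fill = L/(kA) = 0.165/(0.0659×18.3) = 0.1368 K/W
R_cast iron = L/(kA) = 0.0017/(49.4×18.3) = 1.88×10^-6 K/W
R_total = 0.1368 K/W
Q = ΔT / R_total = 339 / 0.1368

Q ≈ 2480 W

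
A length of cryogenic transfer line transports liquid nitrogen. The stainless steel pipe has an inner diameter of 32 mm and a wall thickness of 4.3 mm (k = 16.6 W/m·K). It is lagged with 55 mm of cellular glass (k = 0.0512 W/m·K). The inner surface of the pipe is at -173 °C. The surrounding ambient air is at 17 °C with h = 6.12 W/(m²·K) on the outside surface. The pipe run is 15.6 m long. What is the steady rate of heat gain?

Q ≈ 670 W

Radial resistances (cylindrical: R_cond = ln(r_o/r_i)/(2πkL), R_conv = 1/(h·2πrL)):
R_stainless steel pipe wall = ln(20.3/16)/(2π×16.6×15.6) = 1.463×10^-4 K/W
R_cellular glass = ln(75.3/20.3)/(2π×0.0512×15.6) = 0.2612 K/W
R_outer film = 1/(h_o·2πr_oL) = 1/(6.12×2π×0.0753×15.6) = 0.02214 K/W
R_total = 0.2835 K/W
Q = ΔT/R_total = 190/0.2835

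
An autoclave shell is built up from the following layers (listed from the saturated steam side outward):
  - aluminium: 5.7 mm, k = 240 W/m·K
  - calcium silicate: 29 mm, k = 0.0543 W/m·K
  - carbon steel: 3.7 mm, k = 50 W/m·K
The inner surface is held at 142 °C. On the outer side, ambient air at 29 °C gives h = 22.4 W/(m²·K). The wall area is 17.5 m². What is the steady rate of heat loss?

Series thermal resistances:
R_aluminium = L/(kA) = 0.0057/(240×17.5) = 1.357×10^-6 K/W
R_calcium silicate = L/(kA) = 0.029/(0.0543×17.5) = 0.03052 K/W
R_carbon steel = L/(kA) = 0.0037/(50×17.5) = 4.229×10^-6 K/W
R_outer film = 1/(h_o·A) = 1/(22.4×17.5) = 0.002551 K/W
R_total = 0.03307 K/W
Q = ΔT / R_total = 113 / 0.03307

Q ≈ 3420 W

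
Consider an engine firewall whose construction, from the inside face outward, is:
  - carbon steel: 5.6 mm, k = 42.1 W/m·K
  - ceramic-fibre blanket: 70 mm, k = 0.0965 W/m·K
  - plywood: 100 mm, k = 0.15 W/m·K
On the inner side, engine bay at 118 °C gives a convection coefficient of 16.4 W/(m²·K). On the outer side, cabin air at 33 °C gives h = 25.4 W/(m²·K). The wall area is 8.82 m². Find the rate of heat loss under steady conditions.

Q ≈ 502 W

Model the wall as resistances in series:
R_inner film = 1/(h_i·A) = 1/(16.4×8.82) = 0.006913 K/W
R_carbon steel = L/(kA) = 0.0056/(42.1×8.82) = 1.508×10^-5 K/W
R_ceramic-fibre blanket = L/(kA) = 0.07/(0.0965×8.82) = 0.08224 K/W
R_plywood = L/(kA) = 0.1/(0.15×8.82) = 0.07559 K/W
R_outer film = 1/(h_o·A) = 1/(25.4×8.82) = 0.004464 K/W
R_total = 0.1692 K/W
Q = ΔT / R_total = 85 / 0.1692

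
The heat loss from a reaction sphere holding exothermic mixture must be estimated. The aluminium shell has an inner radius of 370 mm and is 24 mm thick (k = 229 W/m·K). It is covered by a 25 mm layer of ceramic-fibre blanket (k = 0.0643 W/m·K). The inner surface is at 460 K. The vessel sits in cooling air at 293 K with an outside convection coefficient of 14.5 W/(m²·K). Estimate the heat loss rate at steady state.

Q ≈ 763 W

For a spherical shell R = (1/r₁ − 1/r₂)/(4πk); film R = 1/(h·4πr²). In series:
R_aluminium shell = (1/0.37 − 1/0.394)/(4π×229) = 5.721×10^-5 K/W
R_ceramic-fibre blanket = (1/0.394 − 1/0.419)/(4π×0.0643) = 0.1874 K/W
R_outer film = 1/(h·4πr_o²) = 1/(14.5×4π×0.419²) = 0.03126 K/W
R_total = 0.2187 K/W
Q = ΔT/R_total = 167/0.2187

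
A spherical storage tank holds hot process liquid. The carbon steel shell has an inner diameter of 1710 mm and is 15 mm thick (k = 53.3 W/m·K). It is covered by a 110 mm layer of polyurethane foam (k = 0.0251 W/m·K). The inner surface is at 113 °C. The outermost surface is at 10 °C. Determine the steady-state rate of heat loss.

Q ≈ 252 W

For a spherical shell R = (1/r₁ − 1/r₂)/(4πk); film R = 1/(h·4πr²). In series:
R_carbon steel shell = (1/0.855 − 1/0.87)/(4π×53.3) = 3.011×10^-5 K/W
R_polyurethane foam = (1/0.87 − 1/0.98)/(4π×0.0251) = 0.409 K/W
R_total = 0.4091 K/W
Q = ΔT/R_total = 103/0.4091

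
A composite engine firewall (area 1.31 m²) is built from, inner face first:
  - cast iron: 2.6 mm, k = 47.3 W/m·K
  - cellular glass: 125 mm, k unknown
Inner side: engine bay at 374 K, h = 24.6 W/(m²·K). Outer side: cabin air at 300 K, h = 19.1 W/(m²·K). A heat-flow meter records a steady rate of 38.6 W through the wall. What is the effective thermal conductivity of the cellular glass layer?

Thermal resistances in series:
R_inner film = 1/(h_i·A) = 1/(24.6×1.31) = 0.03103 K/W
R_cast iron = L/(kA) = 0.0026/(47.3×1.31) = 4.196×10^-5 K/W
R_outer film = 1/(h_o·A) = 1/(19.1×1.31) = 0.03997 K/W
Sum of known resistances R_other = 0.07104 K/W
Total R = ΔT/Q = 74/38.6 = 1.917 K/W
R_cellular glass = R_total − R_other = 1.846 K/W
k = L/(R·A) = 0.125/(1.846×1.31)

k ≈ 0.0517 W/(m·K)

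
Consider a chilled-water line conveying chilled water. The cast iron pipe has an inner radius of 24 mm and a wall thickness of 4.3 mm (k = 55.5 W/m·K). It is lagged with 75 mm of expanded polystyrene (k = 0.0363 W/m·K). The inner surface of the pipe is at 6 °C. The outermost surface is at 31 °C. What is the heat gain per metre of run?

For a radial system each layer contributes R = ln(r_out/r_in)/(2πkL); films add R = 1/(hA).
R_cast iron pipe wall = ln(28.3/24)/(2π×55.5×1) = 4.726×10^-4 K/W
R_expanded polystyrene = ln(103.3/28.3)/(2π×0.0363×1) = 5.677 K/W
R_total = 5.677 K/W
Q = ΔT/R_total = 25/5.677

q′ ≈ 4.4 W/m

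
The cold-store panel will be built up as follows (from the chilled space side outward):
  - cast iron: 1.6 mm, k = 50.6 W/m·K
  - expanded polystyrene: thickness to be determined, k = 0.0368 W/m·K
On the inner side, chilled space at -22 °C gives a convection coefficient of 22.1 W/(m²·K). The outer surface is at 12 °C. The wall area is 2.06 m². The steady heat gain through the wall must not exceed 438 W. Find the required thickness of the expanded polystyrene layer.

Treating each layer as a thermal resistance in series:
R_inner film = 1/(h_i·A) = 1/(22.1×2.06) = 0.02197 K/W
R_cast iron = L/(kA) = 0.0016/(50.6×2.06) = 1.535×10^-5 K/W
Sum of the known resistances R_other = 0.02198 K/W
Required total resistance R_tot = ΔT/Q_allow = 34/438 = 0.07763 K/W
R_expanded polystyrene = R_tot − R_other = 0.05564 K/W
L = R·k·A = 0.05564×0.0368×2.06

L ≈ 4.22 mm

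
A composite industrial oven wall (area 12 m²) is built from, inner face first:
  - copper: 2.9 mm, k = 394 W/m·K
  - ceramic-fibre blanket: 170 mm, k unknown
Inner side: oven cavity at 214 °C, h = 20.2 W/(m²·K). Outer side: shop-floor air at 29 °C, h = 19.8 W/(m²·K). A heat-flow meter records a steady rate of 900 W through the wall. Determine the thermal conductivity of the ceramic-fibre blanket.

Using the resistance-network approach (series):
R_inner film = 1/(h_i·A) = 1/(20.2×12) = 0.004125 K/W
R_copper = L/(kA) = 0.0029/(394×12) = 6.134×10^-7 K/W
R_outer film = 1/(h_o·A) = 1/(19.8×12) = 0.004209 K/W
Sum of known resistances R_other = 0.008335 K/W
Total R = ΔT/Q = 185/900 = 0.2056 K/W
R_ceramic-fibre blanket = R_total − R_other = 0.1972 K/W
k = L/(R·A) = 0.17/(0.1972×12)

k ≈ 0.0718 W/(m·K)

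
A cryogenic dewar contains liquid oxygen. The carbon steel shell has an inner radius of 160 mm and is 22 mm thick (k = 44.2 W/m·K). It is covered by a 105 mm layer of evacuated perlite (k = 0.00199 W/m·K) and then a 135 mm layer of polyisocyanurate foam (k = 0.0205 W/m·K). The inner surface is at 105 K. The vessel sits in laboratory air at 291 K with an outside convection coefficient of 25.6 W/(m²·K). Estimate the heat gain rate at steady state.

Each spherical layer contributes R = (1/r_i − 1/r_o)/(4πk):
R_carbon steel shell = (1/0.16 − 1/0.182)/(4π×44.2) = 0.00136 K/W
R_evacuated perlite = (1/0.182 − 1/0.287)/(4π×0.00199) = 80.38 K/W
R_polyisocyanurate foam = (1/0.287 − 1/0.422)/(4π×0.0205) = 4.327 K/W
R_outer film = 1/(h·4πr_o²) = 1/(25.6×4π×0.422²) = 0.01746 K/W
R_total = 84.73 K/W
Q = ΔT/R_total = 186/84.73

Q ≈ 2.2 W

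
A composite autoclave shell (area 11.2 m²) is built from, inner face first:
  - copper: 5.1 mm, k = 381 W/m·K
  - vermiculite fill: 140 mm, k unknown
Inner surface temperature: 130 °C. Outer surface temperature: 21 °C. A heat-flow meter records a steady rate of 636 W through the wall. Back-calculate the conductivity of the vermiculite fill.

k ≈ 0.0729 W/(m·K)

Using the resistance-network approach (series):
R_copper = L/(kA) = 0.0051/(381×11.2) = 1.195×10^-6 K/W
Sum of known resistances R_other = 1.195×10^-6 K/W
Total R = ΔT/Q = 109/636 = 0.1714 K/W
R_vermiculite fill = R_total − R_other = 0.1714 K/W
k = L/(R·A) = 0.14/(0.1714×11.2)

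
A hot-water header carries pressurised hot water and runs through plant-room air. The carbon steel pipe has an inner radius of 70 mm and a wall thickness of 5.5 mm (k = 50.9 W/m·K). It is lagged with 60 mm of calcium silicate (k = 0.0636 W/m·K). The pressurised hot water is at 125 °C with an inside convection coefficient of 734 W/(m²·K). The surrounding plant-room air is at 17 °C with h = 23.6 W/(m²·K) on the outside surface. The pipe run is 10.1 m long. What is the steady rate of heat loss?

Per-layer cylindrical resistances, series-summed:
R_inner film = 1/(h_i·2πr₁L) = 1/(734×2π×0.07×10.1) = 3.067×10^-4 K/W
R_carbon steel pipe wall = ln(75.5/70)/(2π×50.9×10.1) = 2.342×10^-5 K/W
R_calcium silicate = ln(135.5/75.5)/(2π×0.0636×10.1) = 0.1449 K/W
R_outer film = 1/(h_o·2πr_oL) = 1/(23.6×2π×0.1355×10.1) = 0.004928 K/W
R_total = 0.1502 K/W
Q = ΔT/R_total = 108/0.1502

Q ≈ 719 W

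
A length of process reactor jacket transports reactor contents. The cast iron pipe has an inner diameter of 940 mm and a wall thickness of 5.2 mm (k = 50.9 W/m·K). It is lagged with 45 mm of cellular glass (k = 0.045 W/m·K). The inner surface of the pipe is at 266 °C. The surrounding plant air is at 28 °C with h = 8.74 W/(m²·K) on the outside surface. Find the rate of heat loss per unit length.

q′ ≈ 670 W/m

Radial resistances (cylindrical: R_cond = ln(r_o/r_i)/(2πkL), R_conv = 1/(h·2πrL)):
R_cast iron pipe wall = ln(475.2/470)/(2π×50.9×1) = 3.44×10^-5 K/W
R_cellular glass = ln(520.2/475.2)/(2π×0.045×1) = 0.32 K/W
R_outer film = 1/(h_o·2πr_oL) = 1/(8.74×2π×0.5202×1) = 0.03501 K/W
R_total = 0.355 K/W
Q = ΔT/R_total = 238/0.355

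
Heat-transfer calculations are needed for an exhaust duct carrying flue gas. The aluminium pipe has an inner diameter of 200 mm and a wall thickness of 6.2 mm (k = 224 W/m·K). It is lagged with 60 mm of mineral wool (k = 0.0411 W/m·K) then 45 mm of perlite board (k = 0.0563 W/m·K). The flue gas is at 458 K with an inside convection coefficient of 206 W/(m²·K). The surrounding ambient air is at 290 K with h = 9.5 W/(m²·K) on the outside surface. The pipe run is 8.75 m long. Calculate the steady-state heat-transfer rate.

Q ≈ 588 W

Cylindrical conduction, so R = ln(r₂/r₁)/(2πkL) per layer, in series:
R_inner film = 1/(h_i·2πr₁L) = 1/(206×2π×0.1×8.75) = 8.83×10^-4 K/W
R_aluminium pipe wall = ln(106.2/100)/(2π×224×8.75) = 4.885×10^-6 K/W
R_mineral wool = ln(166.2/106.2)/(2π×0.0411×8.75) = 0.1982 K/W
R_perlite board = ln(211.2/166.2)/(2π×0.0563×8.75) = 0.07741 K/W
R_outer film = 1/(h_o·2πr_oL) = 1/(9.5×2π×0.2112×8.75) = 0.009066 K/W
R_total = 0.2856 K/W
Q = ΔT/R_total = 168/0.2856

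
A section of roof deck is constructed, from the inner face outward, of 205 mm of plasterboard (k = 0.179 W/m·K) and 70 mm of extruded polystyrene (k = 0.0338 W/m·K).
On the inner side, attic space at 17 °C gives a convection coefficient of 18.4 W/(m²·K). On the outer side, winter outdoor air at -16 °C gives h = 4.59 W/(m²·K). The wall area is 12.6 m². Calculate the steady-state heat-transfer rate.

Q ≈ 119 W

Model the wall as resistances in series:
R_inner film = 1/(h_i·A) = 1/(18.4×12.6) = 0.004313 K/W
R_plasterboard = L/(kA) = 0.205/(0.179×12.6) = 0.09089 K/W
R_extruded polystyrene = L/(kA) = 0.07/(0.0338×12.6) = 0.1644 K/W
R_outer film = 1/(h_o·A) = 1/(4.59×12.6) = 0.01729 K/W
R_total = 0.2769 K/W
Q = ΔT / R_total = 33 / 0.2769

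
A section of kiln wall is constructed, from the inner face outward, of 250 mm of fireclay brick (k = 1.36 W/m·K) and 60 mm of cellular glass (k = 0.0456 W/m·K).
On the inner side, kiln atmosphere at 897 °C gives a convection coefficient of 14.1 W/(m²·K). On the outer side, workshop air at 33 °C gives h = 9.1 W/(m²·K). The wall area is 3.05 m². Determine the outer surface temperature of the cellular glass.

T ≈ 89.5 °C

Thermal resistances in series:
R_inner film = 1/(h_i·A) = 1/(14.1×3.05) = 0.02325 K/W
R_fireclay brick = L/(kA) = 0.25/(1.36×3.05) = 0.06027 K/W
R_cellular glass = L/(kA) = 0.06/(0.0456×3.05) = 0.4314 K/W
R_outer film = 1/(h_o·A) = 1/(9.1×3.05) = 0.03603 K/W
R_total = 0.551 K/W;  Q = ΔT/R_total = 864/0.551 = 1568 W
T_interface = T_inner − Q·ΣR(inner→interface) = 897 − 1570×0.5149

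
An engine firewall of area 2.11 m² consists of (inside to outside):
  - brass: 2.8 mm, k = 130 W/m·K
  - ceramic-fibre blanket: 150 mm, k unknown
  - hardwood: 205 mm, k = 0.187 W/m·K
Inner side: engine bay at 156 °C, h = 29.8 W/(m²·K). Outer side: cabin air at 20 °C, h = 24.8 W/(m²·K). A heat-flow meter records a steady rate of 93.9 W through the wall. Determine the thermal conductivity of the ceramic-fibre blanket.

Treating each layer as a thermal resistance in series:
R_inner film = 1/(h_i·A) = 1/(29.8×2.11) = 0.0159 K/W
R_brass = L/(kA) = 0.0028/(130×2.11) = 1.021×10^-5 K/W
R_hardwood = L/(kA) = 0.205/(0.187×2.11) = 0.5196 K/W
R_outer film = 1/(h_o·A) = 1/(24.8×2.11) = 0.01911 K/W
Sum of known resistances R_other = 0.5546 K/W
Total R = ΔT/Q = 136/93.9 = 1.448 K/W
R_ceramic-fibre blanket = R_total − R_other = 0.8938 K/W
k = L/(R·A) = 0.15/(0.8938×2.11)

k ≈ 0.0795 W/(m·K)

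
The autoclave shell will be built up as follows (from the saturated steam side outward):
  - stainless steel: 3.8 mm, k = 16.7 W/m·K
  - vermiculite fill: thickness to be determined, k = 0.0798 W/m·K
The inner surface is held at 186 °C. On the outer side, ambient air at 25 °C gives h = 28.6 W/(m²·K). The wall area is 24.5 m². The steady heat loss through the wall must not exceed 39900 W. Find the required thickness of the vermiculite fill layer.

Thermal resistances in series:
R_stainless steel = L/(kA) = 0.0038/(16.7×24.5) = 9.288×10^-6 K/W
R_outer film = 1/(h_o·A) = 1/(28.6×24.5) = 0.001427 K/W
Sum of the known resistances R_other = 0.001436 K/W
Required total resistance R_tot = ΔT/Q_allow = 161/39900 = 0.004035 K/W
R_vermiculite fill = R_tot − R_other = 0.002599 K/W
L = R·k·A = 0.002599×0.0798×24.5

L ≈ 5.08 mm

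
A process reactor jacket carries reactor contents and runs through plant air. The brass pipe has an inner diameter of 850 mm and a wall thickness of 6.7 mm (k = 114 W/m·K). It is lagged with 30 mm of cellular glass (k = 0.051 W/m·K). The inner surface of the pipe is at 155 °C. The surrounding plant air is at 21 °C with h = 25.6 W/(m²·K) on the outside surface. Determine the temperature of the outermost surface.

T ≈ 29.1 °C

For a radial system each layer contributes R = ln(r_out/r_in)/(2πkL); films add R = 1/(hA).
R_brass pipe wall = ln(431.7/425)/(2π×114×1) = 2.184×10^-5 K/W
R_cellular glass = ln(461.7/431.7)/(2π×0.051×1) = 0.2097 K/W
R_outer film = 1/(h_o·2πr_oL) = 1/(25.6×2π×0.4617×1) = 0.01347 K/W
R_total = 0.2231 K/W
Q = ΔT/R_total = 134/0.2231
Q = 600 W/m
T_interface = T_inner − Q·ΣR(inner→interface) = 155 − 600×0.2097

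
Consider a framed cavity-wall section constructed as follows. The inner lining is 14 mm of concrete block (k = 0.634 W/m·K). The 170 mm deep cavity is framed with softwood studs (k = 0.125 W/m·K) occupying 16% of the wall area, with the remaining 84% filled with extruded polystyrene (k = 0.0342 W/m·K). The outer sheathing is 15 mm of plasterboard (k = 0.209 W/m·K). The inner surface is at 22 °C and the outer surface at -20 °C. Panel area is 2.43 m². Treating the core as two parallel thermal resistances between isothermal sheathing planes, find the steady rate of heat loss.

Q ≈ 28.5 W

Sheathing layers in series; stud and cavity paths in parallel between them.
R_inner = 0.014/(0.634×2.43) = 0.009087 K/W
R_stud  = 0.17/(0.125×0.16×2.43) = 3.498 K/W
R_cav   = 0.17/(0.0342×0.84×2.43) = 2.435 K/W
1/R_core = 1/R_stud + 1/R_cav → R_core = 1.436 K/W
R_outer = 0.015/(0.209×2.43) = 0.02954 K/W
R_total = 1.474 K/W
Q = ΔT/R_total = 42/1.474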